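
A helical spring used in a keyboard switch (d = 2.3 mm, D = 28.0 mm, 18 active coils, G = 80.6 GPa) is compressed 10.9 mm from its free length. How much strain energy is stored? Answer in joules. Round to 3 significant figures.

k = Gd⁴/(8D³N_a) = (80.6×10³)(2.3⁴)/(8·28.0³·18) = 0.71353 N/mm
U = ½kδ² = 0.5 × 0.71353 × 10.9² = 42.387 N·mm = 0.042387 J

0.0424 J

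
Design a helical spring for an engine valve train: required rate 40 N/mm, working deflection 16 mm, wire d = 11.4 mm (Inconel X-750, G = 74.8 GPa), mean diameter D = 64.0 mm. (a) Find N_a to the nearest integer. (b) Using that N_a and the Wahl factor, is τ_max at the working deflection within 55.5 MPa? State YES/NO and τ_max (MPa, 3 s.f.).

N_a = Gd⁴/(8D³k) = (74.8×10³)(11.4⁴)/(8·64.0³·40) = 15.06 → N_a = 15
Actual rate k = Gd⁴/(8D³·15) = 40.161 N/mm
Working load F = kδ = 40.161·16 = 642.57 N
C = 64.0/11.4 = 5.6140; K_W = (4C−1)/(4C−4)+0.615/C = 1.2721
τ_max = K_W·8FD/(πd³) = 1.2721·70.685 = 89.918 MPa
τ_max > 55.5 MPa → exceeds allowable

(a) 15 coils; (b) NO, τ_max = 89.9 MPa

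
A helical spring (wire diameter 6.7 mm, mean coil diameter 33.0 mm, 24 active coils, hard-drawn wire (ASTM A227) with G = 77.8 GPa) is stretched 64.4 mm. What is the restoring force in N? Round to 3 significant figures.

k = Gd⁴/(8D³N_a) = (77.8×10³)(6.7⁴)/(8·33.0³·24) = 22.721 N/mm
F = k·δ = 22.721 × 64.4 = 1463.3 N

1460 N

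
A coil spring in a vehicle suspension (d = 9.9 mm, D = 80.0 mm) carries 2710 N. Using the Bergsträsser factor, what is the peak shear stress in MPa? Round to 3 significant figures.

Spring index C = D/d = 80.0/9.9 = 8.0808
K_B = (4C+2)/(4C−3) = 34.323/29.323 = 1.1705
τ₀ = 8FD/(πd³) = 8·2710·80.0/(π·9.9³) = 1.7344e+06/3048.3 = 568.98 MPa
τ_max = K·τ₀ = 1.1705 × 568.98 = 665.99 MPa

666 MPa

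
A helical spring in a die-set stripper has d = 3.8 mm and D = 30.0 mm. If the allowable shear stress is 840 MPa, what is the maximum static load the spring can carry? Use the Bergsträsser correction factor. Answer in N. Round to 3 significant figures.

C = D/d = 30.0/3.8 = 7.8947
K_B = (4C+2)/(4C−3) = 33.579/28.579 = 1.1750
τ_max = K·8FD/(πd³) → F_max = τ_allow·πd³/(8DK)
F_max = 840·π·3.8³/(8·30.0·1.1750) = 1.448e+05/281.99 = 513.51 N

514 N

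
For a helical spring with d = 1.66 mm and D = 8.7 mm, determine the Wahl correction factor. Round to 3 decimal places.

1.294

C = D/d = 8.7/1.66 = 5.2410
K_W = (4C−1)/(4C−4) + 0.615/C = 19.964/16.964 + 0.1173 = 1.2942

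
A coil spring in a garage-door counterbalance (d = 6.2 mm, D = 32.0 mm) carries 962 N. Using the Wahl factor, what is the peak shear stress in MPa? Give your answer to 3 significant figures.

427 MPa

Spring index C = D/d = 32.0/6.2 = 5.1613
K_W = (4C−1)/(4C−4) + 0.615/C = 19.645/16.645 + 0.1192 = 1.2994
τ₀ = 8FD/(πd³) = 8·962·32.0/(π·6.2³) = 246272/748.73 = 328.92 MPa
τ_max = K·τ₀ = 1.2994 × 328.92 = 427.39 MPa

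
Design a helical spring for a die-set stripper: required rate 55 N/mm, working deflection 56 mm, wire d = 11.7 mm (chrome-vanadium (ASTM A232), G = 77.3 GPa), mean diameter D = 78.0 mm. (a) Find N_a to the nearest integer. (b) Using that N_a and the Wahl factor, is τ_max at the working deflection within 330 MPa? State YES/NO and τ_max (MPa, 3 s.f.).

N_a = Gd⁴/(8D³k) = (77.3×10³)(11.7⁴)/(8·78.0³·55) = 6.937 → N_a = 7
Actual rate k = Gd⁴/(8D³·7) = 54.507 N/mm
Working load F = kδ = 54.507·56 = 3052.4 N
C = 78.0/11.7 = 6.6667; K_W = (4C−1)/(4C−4)+0.615/C = 1.2246
τ_max = K_W·8FD/(πd³) = 1.2246·378.54 = 463.57 MPa
τ_max > 330 MPa → exceeds allowable

(a) 7 coils; (b) NO, τ_max = 464 MPa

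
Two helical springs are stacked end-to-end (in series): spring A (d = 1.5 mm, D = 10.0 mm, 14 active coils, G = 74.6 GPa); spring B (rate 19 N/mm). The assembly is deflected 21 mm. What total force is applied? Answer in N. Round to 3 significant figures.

k_A = Gd⁴/(8D³N_a) = (74.6×10³)(1.5⁴)/(8·10.0³·14) = 3.372 N/mm
Series: 1/k_eq = 1/3.372 + 1/19 = 0.34919; k_eq = 2.8637 N/mm
F = k_eq·δ = 2.8637·21 = 60.139 N

60.1 N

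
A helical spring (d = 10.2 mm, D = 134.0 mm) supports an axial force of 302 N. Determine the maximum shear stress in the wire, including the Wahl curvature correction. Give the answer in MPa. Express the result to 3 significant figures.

108 MPa

Spring index C = D/d = 134.0/10.2 = 13.1373
K_W = (4C−1)/(4C−4) + 0.615/C = 51.549/48.549 + 0.0468 = 1.1086
τ₀ = 8FD/(πd³) = 8·302·134.0/(π·10.2³) = 323744/3333.9 = 97.107 MPa
τ_max = K·τ₀ = 1.1086 × 97.107 = 107.65 MPa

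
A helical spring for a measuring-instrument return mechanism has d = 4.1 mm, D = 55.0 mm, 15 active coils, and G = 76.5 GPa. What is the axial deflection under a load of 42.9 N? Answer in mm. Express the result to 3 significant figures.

k = Gd⁴/(8D³N_a) = (76.5×10³)(4.1⁴)/(8·55.0³·15) = 1.0827 N/mm
δ = F/k = 42.9 / 1.0827 = 39.621 mm

39.6 mm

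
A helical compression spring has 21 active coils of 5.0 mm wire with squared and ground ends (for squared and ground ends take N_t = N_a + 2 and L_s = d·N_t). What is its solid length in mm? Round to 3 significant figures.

squared and ground ends: N_t = N_a + 2 = 21 + 2 = 23
L_s = d·N_t = 5.0 × 23 = 115 mm

115 mm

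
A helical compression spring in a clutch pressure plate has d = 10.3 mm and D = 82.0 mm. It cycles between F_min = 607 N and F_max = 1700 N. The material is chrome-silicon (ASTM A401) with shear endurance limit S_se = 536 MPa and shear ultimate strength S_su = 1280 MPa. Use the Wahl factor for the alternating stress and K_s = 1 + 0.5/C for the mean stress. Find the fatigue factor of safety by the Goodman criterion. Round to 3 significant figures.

2.42

C = D/d = 82.0/10.3 = 7.9612; K_W = (4C−1)/(4C−4)+0.615/C = 1.1850; K_s = 1+0.5/C = 1.0628
F_a = (F_max−F_min)/2 = 546.5 N; F_m = (F_max+F_min)/2 = 1153.5 N
τ_a = K_W·8F_aD/(πd³) = 1.1850 × 104.43 = 123.75 MPa
τ_m = K_s·8F_mD/(πd³) = 1.0628 × 220.42 = 234.27 MPa
Goodman: 1/n_f = τ_a/S_se + τ_m/S_su = 123.75/536 + 234.27/1280 = 0.23088 + 0.18302 = 0.4139
n_f = 1/0.4139 = 2.416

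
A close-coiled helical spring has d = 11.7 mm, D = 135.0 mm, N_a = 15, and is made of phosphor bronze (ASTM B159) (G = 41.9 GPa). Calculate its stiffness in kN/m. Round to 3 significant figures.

k = Gd⁴/(8D³N_a) = (41.9×10³ × 11.7⁴) / (8 × 135.0³ × 15)
  = 7.85159e+08 / 2.95245e+08 = 2.6593 N/mm

2.66 kN/m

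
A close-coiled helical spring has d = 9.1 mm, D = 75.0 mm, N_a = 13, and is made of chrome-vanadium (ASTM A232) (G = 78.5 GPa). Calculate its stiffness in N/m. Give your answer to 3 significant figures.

k = Gd⁴/(8D³N_a) = (78.5×10³ × 9.1⁴) / (8 × 75.0³ × 13)
  = 5.38313e+08 / 4.3875e+07 = 12.269 N/mm = 12269 N/m

12300 N/m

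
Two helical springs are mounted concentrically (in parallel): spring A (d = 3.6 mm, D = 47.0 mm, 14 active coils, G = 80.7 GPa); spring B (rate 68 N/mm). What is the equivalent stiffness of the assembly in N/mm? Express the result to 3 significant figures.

k_A = Gd⁴/(8D³N_a) = (80.7×10³)(3.6⁴)/(8·47.0³·14) = 1.1657 N/mm
Parallel: k_eq = 1.1657 + 68 = 69.166 N/mm

69.2 N/mm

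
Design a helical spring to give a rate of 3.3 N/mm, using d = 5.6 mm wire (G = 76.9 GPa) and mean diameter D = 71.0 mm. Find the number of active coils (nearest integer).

N_a = Gd⁴/(8D³k) = (76.9×10³ × 5.6⁴)/(8 × 71.0³ × 3.3)
    = 7.56273e+07 / 9.44885e+06 = 8.004 → 8 coils

8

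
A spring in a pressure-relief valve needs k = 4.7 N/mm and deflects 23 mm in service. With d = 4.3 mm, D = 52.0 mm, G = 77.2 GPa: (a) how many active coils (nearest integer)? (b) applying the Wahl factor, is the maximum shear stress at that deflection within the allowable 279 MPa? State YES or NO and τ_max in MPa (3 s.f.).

(a) 5 coils; (b) YES, τ_max = 201 MPa

N_a = Gd⁴/(8D³k) = (77.2×10³)(4.3⁴)/(8·52.0³·4.7) = 4.992 → N_a = 5
Actual rate k = Gd⁴/(8D³·5) = 4.6927 N/mm
Working load F = kδ = 4.6927·23 = 107.93 N
C = 52.0/4.3 = 12.0930; K_W = (4C−1)/(4C−4)+0.615/C = 1.1185
τ_max = K_W·8FD/(πd³) = 1.1185·179.76 = 201.05 MPa
τ_max ≤ 279 MPa → acceptable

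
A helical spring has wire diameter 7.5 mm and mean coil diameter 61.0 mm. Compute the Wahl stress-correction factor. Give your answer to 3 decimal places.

1.181

C = D/d = 61.0/7.5 = 8.1333
K_W = (4C−1)/(4C−4) + 0.615/C = 31.533/28.533 + 0.0756 = 1.1808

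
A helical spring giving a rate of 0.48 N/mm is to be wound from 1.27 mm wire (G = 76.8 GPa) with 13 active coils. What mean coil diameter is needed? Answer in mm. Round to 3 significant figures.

D = (Gd⁴/(8N_a·k))^(1/3) = (76.8×10³·1.27⁴/(8·13·0.48))^(1/3)
  = (4002.23)^(1/3) = 15.8770 mm

15.9 mm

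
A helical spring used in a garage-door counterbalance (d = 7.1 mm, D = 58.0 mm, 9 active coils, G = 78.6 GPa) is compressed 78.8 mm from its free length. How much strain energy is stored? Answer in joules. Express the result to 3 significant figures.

44.1 J

k = Gd⁴/(8D³N_a) = (78.6×10³)(7.1⁴)/(8·58.0³·9) = 14.218 N/mm
U = ½kδ² = 0.5 × 14.218 × 78.8² = 44143 N·mm = 44.143 J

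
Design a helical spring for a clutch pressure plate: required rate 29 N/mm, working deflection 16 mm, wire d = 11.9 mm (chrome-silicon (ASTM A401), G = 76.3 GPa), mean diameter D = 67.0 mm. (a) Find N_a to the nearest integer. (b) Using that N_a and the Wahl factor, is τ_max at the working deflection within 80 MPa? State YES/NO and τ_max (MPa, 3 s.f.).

N_a = Gd⁴/(8D³k) = (76.3×10³)(11.9⁴)/(8·67.0³·29) = 21.93 → N_a = 22
Actual rate k = Gd⁴/(8D³·22) = 28.905 N/mm
Working load F = kδ = 28.905·16 = 462.48 N
C = 67.0/11.9 = 5.6303; K_W = (4C−1)/(4C−4)+0.615/C = 1.2712
τ_max = K_W·8FD/(πd³) = 1.2712·46.824 = 59.523 MPa
τ_max ≤ 80 MPa → acceptable

(a) 22 coils; (b) YES, τ_max = 59.5 MPa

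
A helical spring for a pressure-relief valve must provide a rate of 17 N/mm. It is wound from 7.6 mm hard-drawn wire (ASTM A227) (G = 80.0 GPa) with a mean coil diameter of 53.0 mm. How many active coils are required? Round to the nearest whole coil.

N_a = Gd⁴/(8D³k) = (80.0×10³ × 7.6⁴)/(8 × 53.0³ × 17)
    = 2.66897e+08 / 2.02473e+07 = 13.18 → 13 coils

13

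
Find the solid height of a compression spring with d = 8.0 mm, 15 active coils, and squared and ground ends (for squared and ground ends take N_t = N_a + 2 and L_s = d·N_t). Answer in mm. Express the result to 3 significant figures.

squared and ground ends: N_t = N_a + 2 = 15 + 2 = 17
L_s = d·N_t = 8.0 × 17 = 136 mm

136 mm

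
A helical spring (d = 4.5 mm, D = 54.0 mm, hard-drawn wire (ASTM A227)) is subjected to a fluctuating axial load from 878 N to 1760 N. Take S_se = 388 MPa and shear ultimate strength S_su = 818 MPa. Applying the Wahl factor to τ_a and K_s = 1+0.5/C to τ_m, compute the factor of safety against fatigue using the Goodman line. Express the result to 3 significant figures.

0.224

C = D/d = 54.0/4.5 = 12.0000; K_W = (4C−1)/(4C−4)+0.615/C = 1.1194; K_s = 1+0.5/C = 1.0417
F_a = (F_max−F_min)/2 = 441 N; F_m = (F_max+F_min)/2 = 1319 N
τ_a = K_W·8F_aD/(πd³) = 1.1194 × 665.48 = 744.96 MPa
τ_m = K_s·8F_mD/(πd³) = 1.0417 × 1990.4 = 2073.3 MPa
Goodman: 1/n_f = τ_a/S_se + τ_m/S_su = 744.96/388 + 2073.3/818 = 1.92000 + 2.53464 = 4.4546
n_f = 1/4.4546 = 0.2245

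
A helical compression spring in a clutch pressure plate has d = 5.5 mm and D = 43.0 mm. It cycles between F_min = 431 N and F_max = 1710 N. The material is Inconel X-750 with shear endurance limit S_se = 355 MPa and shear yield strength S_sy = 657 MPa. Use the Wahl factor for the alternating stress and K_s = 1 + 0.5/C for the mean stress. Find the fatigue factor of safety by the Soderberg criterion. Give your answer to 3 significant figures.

C = D/d = 43.0/5.5 = 7.8182; K_W = (4C−1)/(4C−4)+0.615/C = 1.1887; K_s = 1+0.5/C = 1.0640
F_a = (F_max−F_min)/2 = 639.5 N; F_m = (F_max+F_min)/2 = 1070.5 N
τ_a = K_W·8F_aD/(πd³) = 1.1887 × 420.88 = 500.29 MPa
τ_m = K_s·8F_mD/(πd³) = 1.0640 × 704.54 = 749.6 MPa
Soderberg: 1/n_f = τ_a/S_se + τ_m/S_sy = 500.29/355 + 749.6/657 = 1.40926 + 1.14094 = 2.5502
n_f = 1/2.5502 = 0.3921

0.392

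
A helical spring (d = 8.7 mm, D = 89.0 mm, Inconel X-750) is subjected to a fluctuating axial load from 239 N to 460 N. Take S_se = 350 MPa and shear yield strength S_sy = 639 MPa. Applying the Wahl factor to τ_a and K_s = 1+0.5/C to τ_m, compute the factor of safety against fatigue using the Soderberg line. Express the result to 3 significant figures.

C = D/d = 89.0/8.7 = 10.2299; K_W = (4C−1)/(4C−4)+0.615/C = 1.1414; K_s = 1+0.5/C = 1.0489
F_a = (F_max−F_min)/2 = 110.5 N; F_m = (F_max+F_min)/2 = 349.5 N
τ_a = K_W·8F_aD/(πd³) = 1.1414 × 38.031 = 43.407 MPa
τ_m = K_s·8F_mD/(πd³) = 1.0489 × 120.29 = 126.17 MPa
Soderberg: 1/n_f = τ_a/S_se + τ_m/S_sy = 43.407/350 + 126.17/639 = 0.12402 + 0.19744 = 0.32146
n_f = 1/0.32146 = 3.111

3.11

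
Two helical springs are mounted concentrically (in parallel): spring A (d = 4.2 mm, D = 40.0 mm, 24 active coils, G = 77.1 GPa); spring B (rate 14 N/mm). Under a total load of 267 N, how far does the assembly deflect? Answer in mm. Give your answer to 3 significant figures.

16.7 mm

k_A = Gd⁴/(8D³N_a) = (77.1×10³)(4.2⁴)/(8·40.0³·24) = 1.9524 N/mm
Parallel: k_eq = 1.9524 + 14 = 15.952 N/mm
δ = F/k_eq = 267/15.952 = 16.737 mm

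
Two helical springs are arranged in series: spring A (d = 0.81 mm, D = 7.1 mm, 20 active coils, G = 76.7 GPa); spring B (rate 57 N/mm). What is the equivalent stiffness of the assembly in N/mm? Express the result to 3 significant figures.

0.571 N/mm

k_A = Gd⁴/(8D³N_a) = (76.7×10³)(0.81⁴)/(8·7.1³·20) = 0.57655 N/mm
Series: 1/k_eq = 1/0.57655 + 1/57 = 1.752; k_eq = 0.57078 N/mm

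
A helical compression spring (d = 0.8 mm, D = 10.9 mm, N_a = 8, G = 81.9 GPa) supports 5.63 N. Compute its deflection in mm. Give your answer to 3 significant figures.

k = Gd⁴/(8D³N_a) = (81.9×10³)(0.8⁴)/(8·10.9³·8) = 0.40475 N/mm
δ = F/k = 5.63 / 0.40475 = 13.91 mm

13.9 mm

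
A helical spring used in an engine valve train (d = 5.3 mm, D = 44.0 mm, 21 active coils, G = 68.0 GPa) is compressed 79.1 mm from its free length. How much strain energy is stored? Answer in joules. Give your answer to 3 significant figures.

k = Gd⁴/(8D³N_a) = (68.0×10³)(5.3⁴)/(8·44.0³·21) = 3.7493 N/mm
U = ½kδ² = 0.5 × 3.7493 × 79.1² = 11729 N·mm = 11.729 J

11.7 J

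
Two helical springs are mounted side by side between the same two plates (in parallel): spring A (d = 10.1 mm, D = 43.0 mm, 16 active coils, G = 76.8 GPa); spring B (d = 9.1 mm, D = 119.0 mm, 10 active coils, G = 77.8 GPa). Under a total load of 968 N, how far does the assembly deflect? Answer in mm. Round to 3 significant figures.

k_A = Gd⁴/(8D³N_a) = (76.8×10³)(10.1⁴)/(8·43.0³·16) = 78.529 N/mm
k_B = Gd⁴/(8D³N_a) = (77.8×10³)(9.1⁴)/(8·119.0³·10) = 3.9574 N/mm
Parallel: k_eq = 78.529 + 3.9574 = 82.487 N/mm
δ = F/k_eq = 968/82.487 = 11.735 mm

11.7 mm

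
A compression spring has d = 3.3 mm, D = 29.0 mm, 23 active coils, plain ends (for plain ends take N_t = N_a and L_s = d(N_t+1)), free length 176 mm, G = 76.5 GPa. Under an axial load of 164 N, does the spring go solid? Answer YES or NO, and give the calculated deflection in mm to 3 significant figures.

k = Gd⁴/(8D³N_a) = (76.5×10³)(3.3⁴)/(8·29.0³·23) = 2.0216 N/mm
N_t = 23; L_s = 3.3·24 = 79.2 mm; δ_solid = L₀ − L_s = 176 − 79.2 = 96.8 mm
δ = F/k = 164/2.0216 = 81.122 mm
δ < δ_solid → spring does not go solid

NO, δ = 81.1 mm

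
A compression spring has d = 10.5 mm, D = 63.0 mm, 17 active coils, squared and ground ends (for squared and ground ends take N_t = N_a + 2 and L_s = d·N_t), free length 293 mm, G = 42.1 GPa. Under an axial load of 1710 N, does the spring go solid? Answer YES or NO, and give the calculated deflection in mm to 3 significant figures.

YES, δ = 114 mm

k = Gd⁴/(8D³N_a) = (42.1×10³)(10.5⁴)/(8·63.0³·17) = 15.048 N/mm
N_t = 19; L_s = 10.5·19 = 199.5 mm; δ_solid = L₀ − L_s = 293 − 199.5 = 93.5 mm
δ = F/k = 1710/15.048 = 113.64 mm
δ ≥ δ_solid → spring goes solid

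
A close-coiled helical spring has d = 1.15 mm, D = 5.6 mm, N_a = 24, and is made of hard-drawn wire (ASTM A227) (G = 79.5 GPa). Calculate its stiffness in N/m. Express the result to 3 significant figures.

4120 N/m

k = Gd⁴/(8D³N_a) = (79.5×10³ × 1.15⁴) / (8 × 5.6³ × 24)
  = 139046 / 33718.3 = 4.1238 N/mm = 4123.8 N/m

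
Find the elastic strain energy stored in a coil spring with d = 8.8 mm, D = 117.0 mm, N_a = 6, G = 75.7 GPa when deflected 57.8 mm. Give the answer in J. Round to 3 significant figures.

9.86 J

k = Gd⁴/(8D³N_a) = (75.7×10³)(8.8⁴)/(8·117.0³·6) = 5.9051 N/mm
U = ½kδ² = 0.5 × 5.9051 × 57.8² = 9864 N·mm = 9.864 J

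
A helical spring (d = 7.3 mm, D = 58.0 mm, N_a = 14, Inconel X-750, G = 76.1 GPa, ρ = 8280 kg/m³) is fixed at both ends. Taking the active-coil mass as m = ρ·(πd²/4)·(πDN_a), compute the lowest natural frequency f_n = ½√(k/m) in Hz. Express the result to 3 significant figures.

k = Gd⁴/(8D³N_a) = (76.1×10³)(7.3⁴)/(8·58.0³·14) = 9.8895 N/mm = 9889.5 N/m
Wire length L = πDN_a = π·58.0·14 = 2551 mm
m = ρ·(πd²/4)·L = 8280 × 41.854×10⁻⁶ m² × 2.551 m = 0.88404 kg
f_n = ½√(k/m) = 0.5·√(9889.5/0.88404) = 0.5·√(11187) = 52.884 Hz

52.9 Hz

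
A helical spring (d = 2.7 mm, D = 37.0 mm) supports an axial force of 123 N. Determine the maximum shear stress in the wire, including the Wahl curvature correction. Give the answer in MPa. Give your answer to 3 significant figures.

Spring index C = D/d = 37.0/2.7 = 13.7037
K_W = (4C−1)/(4C−4) + 0.615/C = 53.815/50.815 + 0.0449 = 1.1039
τ₀ = 8FD/(πd³) = 8·123·37.0/(π·2.7³) = 36408/61.836 = 588.78 MPa
τ_max = K·τ₀ = 1.1039 × 588.78 = 649.97 MPa

650 MPa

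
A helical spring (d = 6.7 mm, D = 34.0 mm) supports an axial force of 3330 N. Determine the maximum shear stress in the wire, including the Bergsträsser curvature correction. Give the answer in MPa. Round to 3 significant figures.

1240 MPa

Spring index C = D/d = 34.0/6.7 = 5.0746
K_B = (4C+2)/(4C−3) = 22.299/17.299 = 1.2890
τ₀ = 8FD/(πd³) = 8·3330·34.0/(π·6.7³) = 905760/944.87 = 958.6 MPa
τ_max = K·τ₀ = 1.2890 × 958.6 = 1235.7 MPa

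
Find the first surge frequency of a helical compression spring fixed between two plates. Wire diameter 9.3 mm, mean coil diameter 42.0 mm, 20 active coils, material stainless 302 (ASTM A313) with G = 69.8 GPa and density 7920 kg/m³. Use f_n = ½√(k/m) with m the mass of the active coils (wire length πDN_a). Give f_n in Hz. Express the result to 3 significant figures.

k = Gd⁴/(8D³N_a) = (69.8×10³)(9.3⁴)/(8·42.0³·20) = 44.047 N/mm = 44047 N/m
Wire length L = πDN_a = π·42.0·20 = 2638.9 mm
m = ρ·(πd²/4)·L = 7920 × 67.929×10⁻⁶ m² × 2.6389 m = 1.4197 kg
f_n = ½√(k/m) = 0.5·√(44047/1.4197) = 0.5·√(31025) = 88.069 Hz

88.1 Hz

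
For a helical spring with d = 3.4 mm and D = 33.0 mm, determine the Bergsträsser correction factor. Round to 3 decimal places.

1.140

C = D/d = 33.0/3.4 = 9.7059
K_B = (4C+2)/(4C−3) = 40.824/35.824 = 1.1396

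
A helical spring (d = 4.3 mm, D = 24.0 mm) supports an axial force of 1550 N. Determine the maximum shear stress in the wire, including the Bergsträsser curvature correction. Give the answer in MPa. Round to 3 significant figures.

Spring index C = D/d = 24.0/4.3 = 5.5814
K_B = (4C+2)/(4C−3) = 24.326/19.326 = 1.2587
τ₀ = 8FD/(πd³) = 8·1550·24.0/(π·4.3³) = 297600/249.78 = 1191.5 MPa
τ_max = K·τ₀ = 1.2587 × 1191.5 = 1499.7 MPa

1500 MPa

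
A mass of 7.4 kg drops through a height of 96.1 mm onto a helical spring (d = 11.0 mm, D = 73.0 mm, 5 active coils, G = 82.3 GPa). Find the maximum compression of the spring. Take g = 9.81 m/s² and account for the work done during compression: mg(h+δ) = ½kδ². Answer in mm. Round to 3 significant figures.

k = Gd⁴/(8D³N_a) = (82.3×10³)(11.0⁴)/(8·73.0³·5) = 77.436 N/mm
W = mg = 7.4 × 9.81 = 72.594 N
½kδ² − Wδ − Wh = 0 → δ = (W + √(W² + 2kWh))/k
δ = (72.594 + √(5269.9 + 1.08043e+06))/77.436 = (72.594 + 1042)/77.436 = 14.393 mm

14.4 mm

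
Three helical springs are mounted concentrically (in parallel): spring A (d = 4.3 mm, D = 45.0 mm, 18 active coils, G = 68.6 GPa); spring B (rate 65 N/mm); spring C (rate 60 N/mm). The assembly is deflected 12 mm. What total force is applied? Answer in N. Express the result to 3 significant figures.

k_A = Gd⁴/(8D³N_a) = (68.6×10³)(4.3⁴)/(8·45.0³·18) = 1.7873 N/mm
Parallel: k_eq = 1.7873 + 65 + 60 = 126.79 N/mm
F = k_eq·δ = 126.79·12 = 1521.4 N

1520 N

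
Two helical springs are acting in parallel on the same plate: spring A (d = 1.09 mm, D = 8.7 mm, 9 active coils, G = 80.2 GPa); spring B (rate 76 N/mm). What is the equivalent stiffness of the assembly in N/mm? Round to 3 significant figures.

k_A = Gd⁴/(8D³N_a) = (80.2×10³)(1.09⁴)/(8·8.7³·9) = 2.3878 N/mm
Parallel: k_eq = 2.3878 + 76 = 78.388 N/mm

78.4 N/mm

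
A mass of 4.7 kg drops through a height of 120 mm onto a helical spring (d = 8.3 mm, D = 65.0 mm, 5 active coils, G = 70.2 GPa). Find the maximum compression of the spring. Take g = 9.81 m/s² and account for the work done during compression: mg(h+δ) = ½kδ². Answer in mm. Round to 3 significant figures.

k = Gd⁴/(8D³N_a) = (70.2×10³)(8.3⁴)/(8·65.0³·5) = 30.328 N/mm
W = mg = 4.7 × 9.81 = 46.107 N
½kδ² − Wδ − Wh = 0 → δ = (W + √(W² + 2kWh))/k
δ = (46.107 + √(2125.9 + 335604))/30.328 = (46.107 + 581.15)/30.328 = 20.682 mm

20.7 mm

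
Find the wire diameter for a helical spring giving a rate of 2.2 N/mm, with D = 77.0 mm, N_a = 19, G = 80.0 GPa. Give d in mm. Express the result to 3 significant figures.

6.61 mm

d = (8D³N_a·k / G)^(1/4) = (8·77.0³·19·2.2 / (80.0×10³))^0.25
  = (1908.3)^0.25 = 6.6094 mm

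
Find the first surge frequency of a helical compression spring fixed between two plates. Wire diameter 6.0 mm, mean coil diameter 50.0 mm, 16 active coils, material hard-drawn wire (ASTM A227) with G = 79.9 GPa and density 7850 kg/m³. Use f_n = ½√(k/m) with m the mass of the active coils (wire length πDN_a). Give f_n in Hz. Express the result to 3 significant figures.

53.9 Hz

k = Gd⁴/(8D³N_a) = (79.9×10³)(6.0⁴)/(8·50.0³·16) = 6.4719 N/mm = 6471.9 N/m
Wire length L = πDN_a = π·50.0·16 = 2513.3 mm
m = ρ·(πd²/4)·L = 7850 × 28.274×10⁻⁶ m² × 2.5133 m = 0.55783 kg
f_n = ½√(k/m) = 0.5·√(6471.9/0.55783) = 0.5·√(11602) = 53.856 Hz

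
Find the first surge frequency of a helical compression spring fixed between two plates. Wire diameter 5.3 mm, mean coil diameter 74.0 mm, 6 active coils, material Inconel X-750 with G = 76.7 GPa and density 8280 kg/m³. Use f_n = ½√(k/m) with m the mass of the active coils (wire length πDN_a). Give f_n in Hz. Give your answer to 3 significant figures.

55.3 Hz

k = Gd⁴/(8D³N_a) = (76.7×10³)(5.3⁴)/(8·74.0³·6) = 3.1114 N/mm = 3111.4 N/m
Wire length L = πDN_a = π·74.0·6 = 1394.9 mm
m = ρ·(πd²/4)·L = 8280 × 22.062×10⁻⁶ m² × 1.3949 m = 0.2548 kg
f_n = ½√(k/m) = 0.5·√(3111.4/0.2548) = 0.5·√(12211) = 55.252 Hz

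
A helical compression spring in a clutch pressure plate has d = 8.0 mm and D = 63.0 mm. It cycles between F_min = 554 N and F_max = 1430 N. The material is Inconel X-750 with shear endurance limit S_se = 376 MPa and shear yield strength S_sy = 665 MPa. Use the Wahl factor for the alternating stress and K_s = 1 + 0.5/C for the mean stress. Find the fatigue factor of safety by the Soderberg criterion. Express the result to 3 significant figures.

1.07

C = D/d = 63.0/8.0 = 7.8750; K_W = (4C−1)/(4C−4)+0.615/C = 1.1872; K_s = 1+0.5/C = 1.0635
F_a = (F_max−F_min)/2 = 438 N; F_m = (F_max+F_min)/2 = 992 N
τ_a = K_W·8F_aD/(πd³) = 1.1872 × 137.24 = 162.93 MPa
τ_m = K_s·8F_mD/(πd³) = 1.0635 × 310.83 = 330.56 MPa
Soderberg: 1/n_f = τ_a/S_se + τ_m/S_sy = 162.93/376 + 330.56/665 = 0.43333 + 0.49709 = 0.93042
n_f = 1/0.93042 = 1.075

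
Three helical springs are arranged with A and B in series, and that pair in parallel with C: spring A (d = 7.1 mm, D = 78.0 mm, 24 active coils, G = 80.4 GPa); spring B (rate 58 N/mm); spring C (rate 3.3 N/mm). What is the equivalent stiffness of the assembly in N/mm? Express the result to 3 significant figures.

5.46 N/mm

k_A = Gd⁴/(8D³N_a) = (80.4×10³)(7.1⁴)/(8·78.0³·24) = 2.2424 N/mm
Springs A,B series: k_AB = 1/(1/2.2424+1/58) = 2.1589 N/mm; parallel with C: k_eq = 2.1589+3.3 = 5.4589 N/mm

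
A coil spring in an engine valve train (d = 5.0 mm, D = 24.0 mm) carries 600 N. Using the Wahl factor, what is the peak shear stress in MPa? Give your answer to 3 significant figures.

Spring index C = D/d = 24.0/5.0 = 4.8000
K_W = (4C−1)/(4C−4) + 0.615/C = 18.200/15.200 + 0.1281 = 1.3255
τ₀ = 8FD/(πd³) = 8·600·24.0/(π·5.0³) = 115200/392.7 = 293.35 MPa
τ_max = K·τ₀ = 1.3255 × 293.35 = 388.84 MPa

389 MPa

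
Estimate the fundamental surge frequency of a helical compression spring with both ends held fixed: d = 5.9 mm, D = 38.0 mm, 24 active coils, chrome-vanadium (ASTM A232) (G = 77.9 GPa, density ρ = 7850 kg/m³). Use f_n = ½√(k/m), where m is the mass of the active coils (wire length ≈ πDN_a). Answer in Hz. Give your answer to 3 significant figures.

60.4 Hz

k = Gd⁴/(8D³N_a) = (77.9×10³)(5.9⁴)/(8·38.0³·24) = 8.9597 N/mm = 8959.7 N/m
Wire length L = πDN_a = π·38.0·24 = 2865.1 mm
m = ρ·(πd²/4)·L = 7850 × 27.34×10⁻⁶ m² × 2.8651 m = 0.61491 kg
f_n = ½√(k/m) = 0.5·√(8959.7/0.61491) = 0.5·√(14571) = 60.355 Hz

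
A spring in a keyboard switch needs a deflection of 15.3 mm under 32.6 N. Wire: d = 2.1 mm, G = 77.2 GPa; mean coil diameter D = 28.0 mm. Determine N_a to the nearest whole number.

4

Required rate k = F/δ = 32.6/15.3 = 2.1307 N/mm
N_a = Gd⁴/(8D³k) = (77.2×10³ × 2.1⁴)/(8 × 28.0³ × 2.1307)
    = 1.50139e+06 / 374188 = 4.012 → 4 coils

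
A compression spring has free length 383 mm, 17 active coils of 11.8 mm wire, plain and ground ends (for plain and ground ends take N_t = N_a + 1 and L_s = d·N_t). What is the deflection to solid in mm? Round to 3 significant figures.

N_t = 18; L_s = 11.8·18 = 212.4 mm
δ_solid = L₀ − L_s = 383 − 212.4 = 170.6 mm

171 mm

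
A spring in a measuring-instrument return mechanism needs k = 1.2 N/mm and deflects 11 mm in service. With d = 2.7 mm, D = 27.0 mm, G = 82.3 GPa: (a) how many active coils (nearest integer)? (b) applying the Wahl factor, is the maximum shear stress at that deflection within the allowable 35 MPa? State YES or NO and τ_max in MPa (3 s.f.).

N_a = Gd⁴/(8D³k) = (82.3×10³)(2.7⁴)/(8·27.0³·1.2) = 23.15 → N_a = 23
Actual rate k = Gd⁴/(8D³·23) = 1.2077 N/mm
Working load F = kδ = 1.2077·11 = 13.284 N
C = 27.0/2.7 = 10.0000; K_W = (4C−1)/(4C−4)+0.615/C = 1.1448
τ_max = K_W·8FD/(πd³) = 1.1448·46.404 = 53.124 MPa
τ_max > 35 MPa → exceeds allowable

(a) 23 coils; (b) NO, τ_max = 53.1 MPa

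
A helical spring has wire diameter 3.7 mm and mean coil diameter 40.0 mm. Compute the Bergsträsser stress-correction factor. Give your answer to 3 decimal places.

1.124

C = D/d = 40.0/3.7 = 10.8108
K_B = (4C+2)/(4C−3) = 45.243/40.243 = 1.1242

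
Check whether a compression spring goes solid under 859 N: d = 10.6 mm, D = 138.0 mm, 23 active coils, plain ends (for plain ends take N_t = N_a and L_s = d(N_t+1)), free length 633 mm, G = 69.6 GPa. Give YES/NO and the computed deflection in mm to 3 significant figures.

k = Gd⁴/(8D³N_a) = (69.6×10³)(10.6⁴)/(8·138.0³·23) = 1.8171 N/mm
N_t = 23; L_s = 10.6·24 = 254.4 mm; δ_solid = L₀ − L_s = 633 − 254.4 = 378.6 mm
δ = F/k = 859/1.8171 = 472.73 mm
δ ≥ δ_solid → spring goes solid

YES, δ = 473 mm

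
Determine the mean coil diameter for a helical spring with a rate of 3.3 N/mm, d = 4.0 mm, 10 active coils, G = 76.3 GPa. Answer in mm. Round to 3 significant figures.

42.0 mm

D = (Gd⁴/(8N_a·k))^(1/3) = (76.3×10³·4.0⁴/(8·10·3.3))^(1/3)
  = (73987.9)^(1/3) = 41.9811 mm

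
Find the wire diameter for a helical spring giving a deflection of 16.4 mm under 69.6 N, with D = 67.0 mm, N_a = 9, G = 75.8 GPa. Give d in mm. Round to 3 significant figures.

Required rate k = F/δ = 69.6/16.4 = 4.2439 N/mm
d = (8D³N_a·k / G)^(1/4) = (8·67.0³·9·4.2439 / (75.8×10³))^0.25
  = (1212.4)^0.25 = 5.9008 mm

5.90 mm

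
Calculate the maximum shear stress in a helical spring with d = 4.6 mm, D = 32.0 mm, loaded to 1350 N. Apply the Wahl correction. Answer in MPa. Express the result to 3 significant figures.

1370 MPa

Spring index C = D/d = 32.0/4.6 = 6.9565
K_W = (4C−1)/(4C−4) + 0.615/C = 26.826/23.826 + 0.0884 = 1.2143
τ₀ = 8FD/(πd³) = 8·1350·32.0/(π·4.6³) = 345600/305.79 = 1130.2 MPa
τ_max = K·τ₀ = 1.2143 × 1130.2 = 1372.4 MPa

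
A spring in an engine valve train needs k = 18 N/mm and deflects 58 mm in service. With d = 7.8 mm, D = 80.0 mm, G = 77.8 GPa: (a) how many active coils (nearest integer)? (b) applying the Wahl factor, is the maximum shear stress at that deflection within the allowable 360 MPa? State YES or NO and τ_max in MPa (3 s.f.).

N_a = Gd⁴/(8D³k) = (77.8×10³)(7.8⁴)/(8·80.0³·18) = 3.906 → N_a = 4
Actual rate k = Gd⁴/(8D³·4) = 17.577 N/mm
Working load F = kδ = 17.577·58 = 1019.5 N
C = 80.0/7.8 = 10.2564; K_W = (4C−1)/(4C−4)+0.615/C = 1.1410
τ_max = K_W·8FD/(πd³) = 1.1410·437.64 = 499.34 MPa
τ_max > 360 MPa → exceeds allowable

(a) 4 coils; (b) NO, τ_max = 499 MPa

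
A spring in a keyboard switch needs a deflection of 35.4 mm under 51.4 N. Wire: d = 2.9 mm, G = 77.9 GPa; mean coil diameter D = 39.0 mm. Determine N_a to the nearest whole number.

Required rate k = F/δ = 51.4/35.4 = 1.452 N/mm
N_a = Gd⁴/(8D³k) = (77.9×10³ × 2.9⁴)/(8 × 39.0³ × 1.452)
    = 5.50972e+06 / 689039 = 7.996 → 8 coils

8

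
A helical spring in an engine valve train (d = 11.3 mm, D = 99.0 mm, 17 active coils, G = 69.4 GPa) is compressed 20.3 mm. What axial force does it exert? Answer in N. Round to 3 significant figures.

174 N

k = Gd⁴/(8D³N_a) = (69.4×10³)(11.3⁴)/(8·99.0³·17) = 8.5749 N/mm
F = k·δ = 8.5749 × 20.3 = 174.07 N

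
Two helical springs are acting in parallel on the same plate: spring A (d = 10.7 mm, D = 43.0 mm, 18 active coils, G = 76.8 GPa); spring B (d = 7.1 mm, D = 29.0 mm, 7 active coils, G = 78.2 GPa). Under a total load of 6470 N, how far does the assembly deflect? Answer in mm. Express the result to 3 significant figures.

27.7 mm

k_A = Gd⁴/(8D³N_a) = (76.8×10³)(10.7⁴)/(8·43.0³·18) = 87.928 N/mm
k_B = Gd⁴/(8D³N_a) = (78.2×10³)(7.1⁴)/(8·29.0³·7) = 145.5 N/mm
Parallel: k_eq = 87.928 + 145.5 = 233.43 N/mm
δ = F/k_eq = 6470/233.43 = 27.717 mm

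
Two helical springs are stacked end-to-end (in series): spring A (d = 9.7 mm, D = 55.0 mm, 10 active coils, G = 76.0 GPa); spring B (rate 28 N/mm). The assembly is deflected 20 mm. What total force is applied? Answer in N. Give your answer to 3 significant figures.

k_A = Gd⁴/(8D³N_a) = (76.0×10³)(9.7⁴)/(8·55.0³·10) = 50.55 N/mm
Series: 1/k_eq = 1/50.55 + 1/28 = 0.055497; k_eq = 18.019 N/mm
F = k_eq·δ = 18.019·20 = 360.38 N

360 N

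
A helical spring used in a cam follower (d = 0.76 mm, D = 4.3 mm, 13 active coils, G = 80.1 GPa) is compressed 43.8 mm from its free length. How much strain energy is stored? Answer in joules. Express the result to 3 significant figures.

k = Gd⁴/(8D³N_a) = (80.1×10³)(0.76⁴)/(8·4.3³·13) = 3.2318 N/mm
U = ½kδ² = 0.5 × 3.2318 × 43.8² = 3100 N·mm = 3.1 J

3.10 J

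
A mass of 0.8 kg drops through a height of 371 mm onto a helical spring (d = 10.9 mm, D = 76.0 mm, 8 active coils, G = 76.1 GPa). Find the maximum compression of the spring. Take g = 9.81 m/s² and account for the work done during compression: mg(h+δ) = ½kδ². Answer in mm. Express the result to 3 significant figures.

12.5 mm

k = Gd⁴/(8D³N_a) = (76.1×10³)(10.9⁴)/(8·76.0³·8) = 38.236 N/mm
W = mg = 0.8 × 9.81 = 7.848 N
½kδ² − Wδ − Wh = 0 → δ = (W + √(W² + 2kWh))/k
δ = (7.848 + √(61.591 + 222655))/38.236 = (7.848 + 471.93)/38.236 = 12.548 mm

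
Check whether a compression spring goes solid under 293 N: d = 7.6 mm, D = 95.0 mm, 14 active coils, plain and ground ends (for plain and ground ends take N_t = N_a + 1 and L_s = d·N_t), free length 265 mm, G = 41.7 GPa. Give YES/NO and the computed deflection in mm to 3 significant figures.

k = Gd⁴/(8D³N_a) = (41.7×10³)(7.6⁴)/(8·95.0³·14) = 1.4488 N/mm
N_t = 15; L_s = 7.6·15 = 114 mm; δ_solid = L₀ − L_s = 265 − 114 = 151 mm
δ = F/k = 293/1.4488 = 202.24 mm
δ ≥ δ_solid → spring goes solid

YES, δ = 202 mm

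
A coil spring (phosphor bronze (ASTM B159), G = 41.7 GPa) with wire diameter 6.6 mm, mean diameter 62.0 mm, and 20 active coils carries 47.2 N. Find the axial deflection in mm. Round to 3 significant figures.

22.7 mm

k = Gd⁴/(8D³N_a) = (41.7×10³)(6.6⁴)/(8·62.0³·20) = 2.075 N/mm
δ = F/k = 47.2 / 2.075 = 22.747 mm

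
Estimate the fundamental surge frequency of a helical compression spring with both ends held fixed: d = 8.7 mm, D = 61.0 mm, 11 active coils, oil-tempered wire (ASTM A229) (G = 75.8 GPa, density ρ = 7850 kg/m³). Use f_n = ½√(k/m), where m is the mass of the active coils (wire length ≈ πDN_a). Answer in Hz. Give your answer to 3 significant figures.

74.3 Hz

k = Gd⁴/(8D³N_a) = (75.8×10³)(8.7⁴)/(8·61.0³·11) = 21.741 N/mm = 21741 N/m
Wire length L = πDN_a = π·61.0·11 = 2108 mm
m = ρ·(πd²/4)·L = 7850 × 59.447×10⁻⁶ m² × 2.108 m = 0.98372 kg
f_n = ½√(k/m) = 0.5·√(21741/0.98372) = 0.5·√(22101) = 74.331 Hz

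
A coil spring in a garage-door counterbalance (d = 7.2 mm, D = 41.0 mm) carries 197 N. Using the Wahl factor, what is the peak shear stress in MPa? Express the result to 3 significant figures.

69.9 MPa

Spring index C = D/d = 41.0/7.2 = 5.6944
K_W = (4C−1)/(4C−4) + 0.615/C = 21.778/18.778 + 0.1080 = 1.2678
τ₀ = 8FD/(πd³) = 8·197·41.0/(π·7.2³) = 64616/1172.6 = 55.105 MPa
τ_max = K·τ₀ = 1.2678 × 55.105 = 69.86 MPa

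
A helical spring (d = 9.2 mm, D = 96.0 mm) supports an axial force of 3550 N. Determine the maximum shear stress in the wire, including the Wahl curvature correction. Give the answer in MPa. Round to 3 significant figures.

1270 MPa

Spring index C = D/d = 96.0/9.2 = 10.4348
K_W = (4C−1)/(4C−4) + 0.615/C = 40.739/37.739 + 0.0589 = 1.1384
τ₀ = 8FD/(πd³) = 8·3550·96.0/(π·9.2³) = 2.7264e+06/2446.3 = 1114.5 MPa
τ_max = K·τ₀ = 1.1384 × 1114.5 = 1268.8 MPa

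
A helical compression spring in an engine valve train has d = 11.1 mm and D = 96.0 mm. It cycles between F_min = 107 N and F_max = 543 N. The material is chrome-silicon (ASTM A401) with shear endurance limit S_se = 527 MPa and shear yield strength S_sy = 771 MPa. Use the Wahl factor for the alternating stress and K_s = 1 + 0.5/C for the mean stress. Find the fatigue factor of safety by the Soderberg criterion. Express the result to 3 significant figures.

6.02

C = D/d = 96.0/11.1 = 8.6486; K_W = (4C−1)/(4C−4)+0.615/C = 1.1692; K_s = 1+0.5/C = 1.0578
F_a = (F_max−F_min)/2 = 218 N; F_m = (F_max+F_min)/2 = 325 N
τ_a = K_W·8F_aD/(πd³) = 1.1692 × 38.967 = 45.559 MPa
τ_m = K_s·8F_mD/(πd³) = 1.0578 × 58.093 = 61.452 MPa
Soderberg: 1/n_f = τ_a/S_se + τ_m/S_sy = 45.559/527 + 61.452/771 = 0.08645 + 0.07970 = 0.16615
n_f = 1/0.16615 = 6.019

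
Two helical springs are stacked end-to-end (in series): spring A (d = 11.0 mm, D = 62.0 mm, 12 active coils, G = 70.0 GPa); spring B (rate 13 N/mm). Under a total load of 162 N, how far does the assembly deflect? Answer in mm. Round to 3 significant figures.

k_A = Gd⁴/(8D³N_a) = (70.0×10³)(11.0⁴)/(8·62.0³·12) = 44.794 N/mm
Series: 1/k_eq = 1/44.794 + 1/13 = 0.099247; k_eq = 10.076 N/mm
δ = F/k_eq = 162/10.076 = 16.078 mm

16.1 mm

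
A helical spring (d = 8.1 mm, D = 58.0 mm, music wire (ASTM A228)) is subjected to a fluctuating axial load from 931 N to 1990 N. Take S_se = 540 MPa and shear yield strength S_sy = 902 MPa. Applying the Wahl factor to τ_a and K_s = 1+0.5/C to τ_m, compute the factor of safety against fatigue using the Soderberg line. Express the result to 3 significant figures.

1.23

C = D/d = 58.0/8.1 = 7.1605; K_W = (4C−1)/(4C−4)+0.615/C = 1.2076; K_s = 1+0.5/C = 1.0698
F_a = (F_max−F_min)/2 = 529.5 N; F_m = (F_max+F_min)/2 = 1460.5 N
τ_a = K_W·8F_aD/(πd³) = 1.2076 × 147.16 = 177.71 MPa
τ_m = K_s·8F_mD/(πd³) = 1.0698 × 405.9 = 434.24 MPa
Soderberg: 1/n_f = τ_a/S_se + τ_m/S_sy = 177.71/540 + 434.24/902 = 0.32909 + 0.48142 = 0.81051
n_f = 1/0.81051 = 1.234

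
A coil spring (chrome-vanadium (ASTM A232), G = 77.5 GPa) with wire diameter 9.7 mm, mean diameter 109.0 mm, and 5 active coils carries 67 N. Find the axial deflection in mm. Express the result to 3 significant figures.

k = Gd⁴/(8D³N_a) = (77.5×10³)(9.7⁴)/(8·109.0³·5) = 13.245 N/mm
δ = F/k = 67 / 13.245 = 5.0585 mm

5.06 mm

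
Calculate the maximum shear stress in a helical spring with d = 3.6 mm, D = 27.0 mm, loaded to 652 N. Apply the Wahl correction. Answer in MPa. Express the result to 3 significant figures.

Spring index C = D/d = 27.0/3.6 = 7.5000
K_W = (4C−1)/(4C−4) + 0.615/C = 29.000/26.000 + 0.0820 = 1.1974
τ₀ = 8FD/(πd³) = 8·652·27.0/(π·3.6³) = 140832/146.57 = 960.82 MPa
τ_max = K·τ₀ = 1.1974 × 960.82 = 1150.5 MPa

1150 MPa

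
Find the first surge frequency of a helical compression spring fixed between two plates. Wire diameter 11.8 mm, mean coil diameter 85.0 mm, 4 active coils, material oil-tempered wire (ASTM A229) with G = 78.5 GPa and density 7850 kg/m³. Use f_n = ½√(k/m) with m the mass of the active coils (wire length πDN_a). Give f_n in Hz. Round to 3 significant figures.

145 Hz

k = Gd⁴/(8D³N_a) = (78.5×10³)(11.8⁴)/(8·85.0³·4) = 77.445 N/mm = 77445 N/m
Wire length L = πDN_a = π·85.0·4 = 1068.1 mm
m = ρ·(πd²/4)·L = 7850 × 109.36×10⁻⁶ m² × 1.0681 m = 0.91696 kg
f_n = ½√(k/m) = 0.5·√(77445/0.91696) = 0.5·√(84458) = 145.31 Hz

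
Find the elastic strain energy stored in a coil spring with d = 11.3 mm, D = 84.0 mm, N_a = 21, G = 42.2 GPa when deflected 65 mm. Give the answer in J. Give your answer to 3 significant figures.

k = Gd⁴/(8D³N_a) = (42.2×10³)(11.3⁴)/(8·84.0³·21) = 6.91 N/mm
U = ½kδ² = 0.5 × 6.91 × 65² = 14597 N·mm = 14.597 J

14.6 J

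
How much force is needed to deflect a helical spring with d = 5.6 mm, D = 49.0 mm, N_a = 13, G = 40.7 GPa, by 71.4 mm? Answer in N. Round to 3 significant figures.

k = Gd⁴/(8D³N_a) = (40.7×10³)(5.6⁴)/(8·49.0³·13) = 3.2713 N/mm
F = k·δ = 3.2713 × 71.4 = 233.57 N

234 N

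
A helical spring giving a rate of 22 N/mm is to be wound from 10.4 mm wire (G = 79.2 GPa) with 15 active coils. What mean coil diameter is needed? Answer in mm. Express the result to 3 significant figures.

D = (Gd⁴/(8N_a·k))^(1/3) = (79.2×10³·10.4⁴/(8·15·22))^(1/3)
  = (350958)^(1/3) = 70.5372 mm

70.5 mm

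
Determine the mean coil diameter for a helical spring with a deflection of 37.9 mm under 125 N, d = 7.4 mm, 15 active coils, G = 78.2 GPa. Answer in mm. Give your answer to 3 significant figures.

Required rate k = F/δ = 125/37.9 = 3.2982 N/mm
D = (Gd⁴/(8N_a·k))^(1/3) = (78.2×10³·7.4⁴/(8·15·3.2982))^(1/3)
  = (592491)^(1/3) = 83.9899 mm

84.0 mm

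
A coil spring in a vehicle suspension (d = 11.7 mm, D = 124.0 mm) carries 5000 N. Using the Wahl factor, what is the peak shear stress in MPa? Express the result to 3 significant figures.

1120 MPa

Spring index C = D/d = 124.0/11.7 = 10.5983
K_W = (4C−1)/(4C−4) + 0.615/C = 41.393/38.393 + 0.0580 = 1.1362
τ₀ = 8FD/(πd³) = 8·5000·124.0/(π·11.7³) = 4.96e+06/5031.6 = 985.77 MPa
τ_max = K·τ₀ = 1.1362 × 985.77 = 1120 MPa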